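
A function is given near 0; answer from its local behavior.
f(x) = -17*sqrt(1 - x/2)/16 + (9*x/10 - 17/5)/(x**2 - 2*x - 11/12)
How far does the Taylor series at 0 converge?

Denominator factor (x**2 - 2*x - 11/12): discriminant 23/3, real irrational roots 1 + (1/6)*sqrt(69) and 1 - (1/6)*sqrt(69); poles of order 1, moduli 1 + (1/6)*sqrt(69) and -1 + (1/6)*sqrt(69).
Branch term (-17/16)*sqrt(1 - x/(2)): its argument vanishes at x = 2, a square-root branch point, modulus 2.
The radius of convergence is the smallest modulus among the singular points: -1 + (1/6)*sqrt(69).

The radius of convergence is -1 + (1/6)*sqrt(69).


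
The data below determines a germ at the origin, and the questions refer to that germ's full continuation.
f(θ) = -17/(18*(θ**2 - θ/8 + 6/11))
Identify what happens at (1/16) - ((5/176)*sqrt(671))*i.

The denominator factor θ**2 - θ/8 + 6/11 vanishes at (1/16) - ((5/176)*sqrt(671))*i and appears to the power 1; the numerator there equals -17/18, nonzero, and no other factor vanishes.
Hence a pole whose order is the multiplicity, 1.

The point is a pole of order 1.


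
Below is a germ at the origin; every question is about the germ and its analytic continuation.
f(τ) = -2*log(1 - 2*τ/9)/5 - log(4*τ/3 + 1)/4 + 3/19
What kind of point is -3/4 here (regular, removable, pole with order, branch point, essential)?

The point is a logarithmic branch point.

The term (-1/4)*log(1 - τ/(-3/4)) has argument 1 - -3/4/(-3/4) = 0 at -3/4: a logarithmic (infinitely-sheeted) branch point; the remaining terms are analytic or single-valued there.


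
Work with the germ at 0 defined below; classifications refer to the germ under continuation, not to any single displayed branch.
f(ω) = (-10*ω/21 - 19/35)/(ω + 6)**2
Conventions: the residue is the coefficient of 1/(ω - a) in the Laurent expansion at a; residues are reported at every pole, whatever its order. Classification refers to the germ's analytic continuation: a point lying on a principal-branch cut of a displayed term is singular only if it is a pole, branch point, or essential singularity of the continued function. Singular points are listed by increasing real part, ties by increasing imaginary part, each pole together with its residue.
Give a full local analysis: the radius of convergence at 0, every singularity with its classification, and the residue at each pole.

Radius of convergence at 0: 6.
At -6: a pole of order 2; residue -10/21.

Denominator factor (ω + 6)^2: pole of order 2 at -6, modulus 6.
The radius of convergence is the smallest modulus among the singular points: 6.
At the order-2 pole -6 set g(ω) = (ω - (-6))^2*f(ω) = -10*ω/21 - 19/35.
Order-2 pole: residue = g'(a); g'(-6) = -10/21, so the residue is -10/21.


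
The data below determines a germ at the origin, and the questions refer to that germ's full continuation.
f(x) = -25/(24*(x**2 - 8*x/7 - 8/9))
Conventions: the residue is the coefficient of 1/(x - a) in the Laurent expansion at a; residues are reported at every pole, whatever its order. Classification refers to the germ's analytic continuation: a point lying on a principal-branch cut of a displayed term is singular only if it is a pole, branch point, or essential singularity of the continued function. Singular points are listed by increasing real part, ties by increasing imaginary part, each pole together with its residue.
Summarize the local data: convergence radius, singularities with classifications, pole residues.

Denominator factor (x**2 - 8*x/7 - 8/9): discriminant 2144/441, real irrational roots 4/7 + (2/21)*sqrt(134) and 4/7 - (2/21)*sqrt(134); poles of order 1, moduli 4/7 + (2/21)*sqrt(134) and -4/7 + (2/21)*sqrt(134).
The radius of convergence is the smallest modulus among the singular points: -4/7 + (2/21)*sqrt(134).
The factor x**2 - 8*x/7 - 8/9 splits as (x - a)(x - a') with a = 4/7 - (2/21)*sqrt(134), a' = 4/7 + (2/21)*sqrt(134). At the order-1 pole a set g(x) = (x - a)*f(x) = [-25/24] / (x - a').
Simple pole: residue = g(a) at a = 4/7 - (2/21)*sqrt(134), which is (175/4288)*sqrt(134).
The factor x**2 - 8*x/7 - 8/9 splits as (x - a)(x - a') with a = 4/7 + (2/21)*sqrt(134), a' = 4/7 - (2/21)*sqrt(134). At the order-1 pole a set g(x) = (x - a)*f(x) = [-25/24] / (x - a').
Simple pole: residue = g(a) at a = 4/7 + (2/21)*sqrt(134), which is -(175/4288)*sqrt(134).
List the singular points by increasing real part (a conjugate pair: the negative imaginary part first).

Radius of convergence at 0: -4/7 + (2/21)*sqrt(134).
At 4/7 - (2/21)*sqrt(134): a pole of order 1; residue (175/4288)*sqrt(134).
At 4/7 + (2/21)*sqrt(134): a pole of order 1; residue -(175/4288)*sqrt(134).


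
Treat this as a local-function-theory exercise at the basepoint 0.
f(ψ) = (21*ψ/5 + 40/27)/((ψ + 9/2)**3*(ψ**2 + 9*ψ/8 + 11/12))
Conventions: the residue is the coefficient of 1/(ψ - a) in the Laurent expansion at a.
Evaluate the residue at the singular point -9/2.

The residue is -443027584/6928348755.

At the order-3 pole -9/2 set g(ψ) = (ψ - (-9/2))^3*f(ψ) = (21*ψ/5 + 40/27)/(ψ**2 + 9*ψ/8 + 11/12).
Order-3 pole: residue = g''(a)/2; g''(-9/2) = -886055168/6928348755, so the residue is -443027584/6928348755.


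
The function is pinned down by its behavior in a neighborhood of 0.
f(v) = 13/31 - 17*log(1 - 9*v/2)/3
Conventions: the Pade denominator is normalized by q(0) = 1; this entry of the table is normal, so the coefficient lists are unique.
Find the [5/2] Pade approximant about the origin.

Taylor coefficients needed (expand at 0): a_0 = 13/31, a_1 = 51/2, a_2 = 459/8, a_3 = 1377/8, a_4 = 37179/64, a_5 = 334611/160, a_6 = 1003833/128, a_7 = 27103491/896.
Write the denominator as Q(v) = 1 + q1*v + q2*v^2. Requiring Q*f - P = O(v^8) with deg P <= 5 kills the coefficients of v^6..v^7 in Q*f:
  v^6: a_6 + q1*a_5 + q2*a_4 = 0, i.e. 1003833/128 + (334611/160)*q1 + (37179/64)*q2 = 0.
  v^7: a_7 + q1*a_6 + q2*a_5 = 0, i.e. 27103491/896 + (1003833/128)*q1 + (334611/160)*q2 = 0.
Solving this linear system: q1 = -45/7, q2 = 135/14.
The numerator is Q*f truncated at degree 5: P0 = a_0 = 13/31; P1 = a_1 + q1*a_0 = 9897/434; P2 = a_2 + q1*a_1 + q2*a_0 = -177957/1736; P3 = a_3 + q1*a_2 + q2*a_1 = 1377/28; P4 = a_4 + q1*a_3 + q2*a_2 = 12393/448; P5 = a_5 + q1*a_4 + q2*a_3 = 37179/2240.

The Pade approximant has numerator coefficients [13/31, 9897/434, -177957/1736, 1377/28, 12393/448, 37179/2240]; denominator coefficients [1, -45/7, 135/14].


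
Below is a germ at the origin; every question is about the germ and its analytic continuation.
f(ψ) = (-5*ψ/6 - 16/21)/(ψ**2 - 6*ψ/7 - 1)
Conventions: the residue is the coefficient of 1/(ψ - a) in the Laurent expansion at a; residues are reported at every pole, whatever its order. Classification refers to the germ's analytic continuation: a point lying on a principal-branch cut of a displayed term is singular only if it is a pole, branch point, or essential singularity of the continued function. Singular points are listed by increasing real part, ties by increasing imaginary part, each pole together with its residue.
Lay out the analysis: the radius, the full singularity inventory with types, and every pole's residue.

Denominator factor (ψ**2 - 6*ψ/7 - 1): discriminant 232/49, real irrational roots 3/7 + (1/7)*sqrt(58) and 3/7 - (1/7)*sqrt(58); poles of order 1, moduli 3/7 + (1/7)*sqrt(58) and -3/7 + (1/7)*sqrt(58).
The radius of convergence is the smallest modulus among the singular points: -3/7 + (1/7)*sqrt(58).
The factor ψ**2 - 6*ψ/7 - 1 splits as (ψ - a)(ψ - a') with a = 3/7 - (1/7)*sqrt(58), a' = 3/7 + (1/7)*sqrt(58). At the order-1 pole a set g(ψ) = (ψ - a)*f(ψ) = [-5*ψ/6 - 16/21] / (ψ - a').
Simple pole: residue = g(a) at a = 3/7 - (1/7)*sqrt(58), which is -5/12 + (47/696)*sqrt(58).
The factor ψ**2 - 6*ψ/7 - 1 splits as (ψ - a)(ψ - a') with a = 3/7 + (1/7)*sqrt(58), a' = 3/7 - (1/7)*sqrt(58). At the order-1 pole a set g(ψ) = (ψ - a)*f(ψ) = [-5*ψ/6 - 16/21] / (ψ - a').
Simple pole: residue = g(a) at a = 3/7 + (1/7)*sqrt(58), which is -5/12 - (47/696)*sqrt(58).
List the singular points by increasing real part (a conjugate pair: the negative imaginary part first).

Radius of convergence at 0: -3/7 + (1/7)*sqrt(58).
At 3/7 - (1/7)*sqrt(58): a pole of order 1; residue -5/12 + (47/696)*sqrt(58).
At 3/7 + (1/7)*sqrt(58): a pole of order 1; residue -5/12 - (47/696)*sqrt(58).


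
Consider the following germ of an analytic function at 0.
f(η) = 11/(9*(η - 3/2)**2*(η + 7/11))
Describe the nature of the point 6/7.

The point is a regular point.

Denominator factors: η - 3/2 = -9/14 at η = 6/7; η + 7/11 = 115/77 at η = 6/7 — none vanishes.
So the germ continues analytically to 6/7.


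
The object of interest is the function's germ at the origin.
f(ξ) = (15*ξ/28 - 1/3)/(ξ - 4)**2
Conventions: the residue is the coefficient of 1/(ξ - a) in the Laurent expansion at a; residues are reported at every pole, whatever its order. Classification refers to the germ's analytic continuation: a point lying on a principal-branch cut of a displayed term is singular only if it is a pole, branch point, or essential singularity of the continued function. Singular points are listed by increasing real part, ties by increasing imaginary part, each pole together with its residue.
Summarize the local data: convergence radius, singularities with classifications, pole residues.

Denominator factor (ξ - 4)^2: pole of order 2 at 4, modulus 4.
The radius of convergence is the smallest modulus among the singular points: 4.
At the order-2 pole 4 set g(ξ) = (ξ - (4))^2*f(ξ) = 15*ξ/28 - 1/3.
Order-2 pole: residue = g'(a); g'(4) = 15/28, so the residue is 15/28.

Radius of convergence at 0: 4.
At 4: a pole of order 2; residue 15/28.


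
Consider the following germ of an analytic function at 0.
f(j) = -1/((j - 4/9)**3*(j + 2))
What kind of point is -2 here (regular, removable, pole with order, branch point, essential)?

The point is a pole of order 1.

The denominator factor j + 2 vanishes at -2 and appears to the power 1; the numerator there equals -1, nonzero, and no other factor vanishes.
Hence a pole whose order is the multiplicity, 1.


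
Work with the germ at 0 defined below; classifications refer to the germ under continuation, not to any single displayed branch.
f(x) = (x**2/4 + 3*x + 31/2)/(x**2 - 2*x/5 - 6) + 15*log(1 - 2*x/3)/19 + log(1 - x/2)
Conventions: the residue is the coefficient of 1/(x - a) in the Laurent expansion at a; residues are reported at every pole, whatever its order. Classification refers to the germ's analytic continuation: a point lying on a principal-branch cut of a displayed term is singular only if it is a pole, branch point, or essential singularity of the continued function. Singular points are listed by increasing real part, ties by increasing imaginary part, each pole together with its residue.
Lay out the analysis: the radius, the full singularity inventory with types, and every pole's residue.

Denominator factor (x**2 - 2*x/5 - 6): discriminant 604/25, real irrational roots 1/5 + (1/5)*sqrt(151) and 1/5 - (1/5)*sqrt(151); poles of order 1, moduli 1/5 + (1/5)*sqrt(151) and -1/5 + (1/5)*sqrt(151).
Branch term (1)*log(1 - x/(2)): its argument vanishes at x = 2, a logarithmic branch point, modulus 2.
Branch term (15/19)*log(1 - x/(3/2)): its argument vanishes at x = 3/2, a logarithmic branch point, modulus 3/2.
The radius of convergence is the smallest modulus among the singular points: 3/2.
The branch terms are analytic at 1/5 - (1/5)*sqrt(151) and contribute nothing to the residue; only the rational part matters.
The factor x**2 - 2*x/5 - 6 splits as (x - a)(x - a') with a = 1/5 - (1/5)*sqrt(151), a' = 1/5 + (1/5)*sqrt(151). At the order-1 pole a set g(x) = (x - a)*(rational part) = [x**2/4 + 3*x + 31/2] / (x - a').
Simple pole: residue = g(a) at a = 1/5 - (1/5)*sqrt(151), which is 31/20 - (881/3020)*sqrt(151).
The branch terms are analytic at 1/5 + (1/5)*sqrt(151) and contribute nothing to the residue; only the rational part matters.
The factor x**2 - 2*x/5 - 6 splits as (x - a)(x - a') with a = 1/5 + (1/5)*sqrt(151), a' = 1/5 - (1/5)*sqrt(151). At the order-1 pole a set g(x) = (x - a)*(rational part) = [x**2/4 + 3*x + 31/2] / (x - a').
Simple pole: residue = g(a) at a = 1/5 + (1/5)*sqrt(151), which is 31/20 + (881/3020)*sqrt(151).
List the singular points by increasing real part (a conjugate pair: the negative imaginary part first).

Radius of convergence at 0: 3/2.
At 1/5 - (1/5)*sqrt(151): a pole of order 1; residue 31/20 - (881/3020)*sqrt(151).
At 3/2: a logarithmic branch point.
At 2: a logarithmic branch point.
At 1/5 + (1/5)*sqrt(151): a pole of order 1; residue 31/20 + (881/3020)*sqrt(151).


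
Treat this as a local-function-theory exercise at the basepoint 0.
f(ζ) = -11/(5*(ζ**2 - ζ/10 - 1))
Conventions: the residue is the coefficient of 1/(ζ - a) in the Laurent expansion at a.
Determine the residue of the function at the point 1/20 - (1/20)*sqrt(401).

The factor ζ**2 - ζ/10 - 1 splits as (ζ - a)(ζ - a') with a = 1/20 - (1/20)*sqrt(401), a' = 1/20 + (1/20)*sqrt(401). At the order-1 pole a set g(ζ) = (ζ - a)*f(ζ) = [-11/5] / (ζ - a').
Simple pole: residue = g(a) at a = 1/20 - (1/20)*sqrt(401), which is (22/401)*sqrt(401).

The residue is (22/401)*sqrt(401).


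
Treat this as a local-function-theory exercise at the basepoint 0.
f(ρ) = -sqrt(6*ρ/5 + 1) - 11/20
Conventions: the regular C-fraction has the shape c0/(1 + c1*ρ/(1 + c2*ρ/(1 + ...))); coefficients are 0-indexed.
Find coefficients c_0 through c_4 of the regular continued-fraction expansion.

Taylor coefficients (expand at 0): a_0 = -31/20, a_1 = -3/5, a_2 = 9/50, a_3 = -27/250, a_4 = 81/1000.
c0 = a_0 = -31/20. Peel one level at a time: if S = 1 + c*ρ/S' with S'(0) = 1, then c is the ρ-coefficient of S and S' = c*ρ/(S - 1).
S_1 = c0/f = 1 + (-12/31)*ρ + (1278/4805)*ρ^2 + ...; c1 = -12/31.
S_2 = c1*ρ/(S_1 - 1) = 1 + (213/310)*ρ + (-9/100)*ρ^2 + ...; c2 = 213/310.
S_3 = c2*ρ/(S_2 - 1) = 1 + (93/710)*ρ + (-30969/504100)*ρ^2 + ...; c3 = 93/710.
S_4 = c3*ρ/(S_3 - 1) = 1 + (333/710)*ρ + ...; c4 = 333/710.

The regular C-fraction coefficients are [-31/20, -12/31, 213/310, 93/710, 333/710].


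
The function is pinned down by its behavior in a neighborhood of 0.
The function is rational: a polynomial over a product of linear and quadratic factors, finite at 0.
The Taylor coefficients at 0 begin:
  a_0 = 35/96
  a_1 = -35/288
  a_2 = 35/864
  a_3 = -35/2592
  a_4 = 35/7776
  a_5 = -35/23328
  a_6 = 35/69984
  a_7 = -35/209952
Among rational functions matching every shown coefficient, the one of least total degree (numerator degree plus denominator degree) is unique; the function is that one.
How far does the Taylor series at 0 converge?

The radius of convergence is 3.

No rational of total degree below 1 reproduces all 8 coefficients; solving the [0/1] Pade equations on them gives f(ε) = 35/(32*(ε + 3)), whose expansion matches every shown term.
Denominator factor (ε + 3): pole of order 1 at -3, modulus 3.
The radius of convergence is the smallest modulus among the singular points: 3.


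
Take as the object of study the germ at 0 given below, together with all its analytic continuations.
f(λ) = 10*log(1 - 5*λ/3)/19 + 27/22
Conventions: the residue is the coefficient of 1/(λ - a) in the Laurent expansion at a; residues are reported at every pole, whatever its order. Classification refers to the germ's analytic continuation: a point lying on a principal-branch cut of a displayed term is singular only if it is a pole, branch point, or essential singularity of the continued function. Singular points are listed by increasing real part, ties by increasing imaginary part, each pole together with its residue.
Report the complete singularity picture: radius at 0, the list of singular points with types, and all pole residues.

Branch term (10/19)*log(1 - λ/(3/5)): its argument vanishes at λ = 3/5, a logarithmic branch point, modulus 3/5.
The radius of convergence is the smallest modulus among the singular points: 3/5.

Radius of convergence at 0: 3/5.
At 3/5: a logarithmic branch point.


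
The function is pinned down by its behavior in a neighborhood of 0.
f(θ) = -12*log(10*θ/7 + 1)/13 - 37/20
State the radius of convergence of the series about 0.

The radius of convergence is 7/10.

Branch term (-12/13)*log(1 - θ/(-7/10)): its argument vanishes at θ = -7/10, a logarithmic branch point, modulus 7/10.
The radius of convergence is the smallest modulus among the singular points: 7/10.


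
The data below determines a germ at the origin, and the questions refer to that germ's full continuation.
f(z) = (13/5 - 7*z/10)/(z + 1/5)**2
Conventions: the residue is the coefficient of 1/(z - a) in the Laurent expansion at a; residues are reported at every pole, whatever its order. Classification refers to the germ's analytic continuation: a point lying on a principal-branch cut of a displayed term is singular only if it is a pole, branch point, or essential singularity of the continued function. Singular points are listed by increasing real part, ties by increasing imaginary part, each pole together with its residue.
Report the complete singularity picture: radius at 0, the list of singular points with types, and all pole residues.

Radius of convergence at 0: 1/5.
At -1/5: a pole of order 2; residue -7/10.

Denominator factor (z + 1/5)^2: pole of order 2 at -1/5, modulus 1/5.
The radius of convergence is the smallest modulus among the singular points: 1/5.
At the order-2 pole -1/5 set g(z) = (z - (-1/5))^2*f(z) = 13/5 - 7*z/10.
Order-2 pole: residue = g'(a); g'(-1/5) = -7/10, so the residue is -7/10.


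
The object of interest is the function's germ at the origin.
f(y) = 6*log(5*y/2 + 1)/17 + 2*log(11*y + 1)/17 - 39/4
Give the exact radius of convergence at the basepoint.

Branch term (2/17)*log(1 - y/(-1/11)): its argument vanishes at y = -1/11, a logarithmic branch point, modulus 1/11.
Branch term (6/17)*log(1 - y/(-2/5)): its argument vanishes at y = -2/5, a logarithmic branch point, modulus 2/5.
The radius of convergence is the smallest modulus among the singular points: 1/11.

The radius of convergence is 1/11.


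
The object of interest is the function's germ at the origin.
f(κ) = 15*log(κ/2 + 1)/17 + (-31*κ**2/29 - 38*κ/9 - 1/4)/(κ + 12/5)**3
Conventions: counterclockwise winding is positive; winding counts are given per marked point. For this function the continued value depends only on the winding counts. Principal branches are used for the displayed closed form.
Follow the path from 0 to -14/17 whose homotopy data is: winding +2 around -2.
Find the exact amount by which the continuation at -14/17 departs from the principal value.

Continued minus principal equals (60/17)*pi*i.

The rational part is single-valued and drops out of the difference; each branch term changes only by its own monodromy.
(15/17)*log(1 - κ/(-2)): each positive loop around -2 adds 2*pi*i to the log, so winding +2 contributes (15/17)*(2)*2*pi*i = (60/17)*pi*i.
Summing the contributions at κ = -14/17 gives (60/17)*pi*i.


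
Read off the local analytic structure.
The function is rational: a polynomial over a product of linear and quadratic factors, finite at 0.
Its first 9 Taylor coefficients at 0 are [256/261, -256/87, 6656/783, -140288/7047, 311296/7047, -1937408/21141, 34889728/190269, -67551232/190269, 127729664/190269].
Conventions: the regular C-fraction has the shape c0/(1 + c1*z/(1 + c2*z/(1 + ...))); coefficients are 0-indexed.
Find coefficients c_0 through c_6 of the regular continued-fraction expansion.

The regular C-fraction coefficients are [256/261, 3, -1/9, 128/9, -2051/144, -21367/295344, -9865152/43823717].

Taylor coefficients (read off): a_0 = 256/261, a_1 = -256/87, a_2 = 6656/783, a_3 = -140288/7047, a_4 = 311296/7047, a_5 = -1937408/21141, a_6 = 34889728/190269.
c0 = a_0 = 256/261. Peel one level at a time: if S = 1 + c*z/S' with S'(0) = 1, then c is the z-coefficient of S and S' = c*z/(S - 1).
S_1 = c0/f = 1 + (3)*z + (1/3)*z^2 + ...; c1 = 3.
S_2 = c1*z/(S_1 - 1) = 1 + (-1/9)*z + (128/81)*z^2 + ...; c2 = -1/9.
S_3 = c2*z/(S_2 - 1) = 1 + (128/9)*z + (16408/81)*z^2 + ...; c3 = 128/9.
S_4 = c3*z/(S_3 - 1) = 1 + (-2051/144)*z + (-21367/20736)*z^2 + ...; c4 = -2051/144.
S_5 = c4*z/(S_4 - 1) = 1 + (-21367/295344)*z + (-68508/4206601)*z^2 + ...; c5 = -21367/295344.
S_6 = c5*z/(S_5 - 1) = 1 + (-9865152/43823717)*z + ...; c6 = -9865152/43823717.


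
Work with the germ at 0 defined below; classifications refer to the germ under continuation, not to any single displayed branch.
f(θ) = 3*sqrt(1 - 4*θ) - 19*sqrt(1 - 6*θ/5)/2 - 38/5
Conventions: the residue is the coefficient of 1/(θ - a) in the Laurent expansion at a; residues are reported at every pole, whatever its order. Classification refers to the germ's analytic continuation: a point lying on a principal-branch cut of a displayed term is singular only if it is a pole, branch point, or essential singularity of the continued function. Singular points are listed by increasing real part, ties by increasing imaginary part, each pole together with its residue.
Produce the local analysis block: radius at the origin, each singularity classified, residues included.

Branch term (-19/2)*sqrt(1 - θ/(5/6)): its argument vanishes at θ = 5/6, a square-root branch point, modulus 5/6.
Branch term (3)*sqrt(1 - θ/(1/4)): its argument vanishes at θ = 1/4, a square-root branch point, modulus 1/4.
The radius of convergence is the smallest modulus among the singular points: 1/4.
List the singular points by increasing real part (a conjugate pair: the negative imaginary part first).

Radius of convergence at 0: 1/4.
At 1/4: an algebraic (square-root) branch point.
At 5/6: an algebraic (square-root) branch point.


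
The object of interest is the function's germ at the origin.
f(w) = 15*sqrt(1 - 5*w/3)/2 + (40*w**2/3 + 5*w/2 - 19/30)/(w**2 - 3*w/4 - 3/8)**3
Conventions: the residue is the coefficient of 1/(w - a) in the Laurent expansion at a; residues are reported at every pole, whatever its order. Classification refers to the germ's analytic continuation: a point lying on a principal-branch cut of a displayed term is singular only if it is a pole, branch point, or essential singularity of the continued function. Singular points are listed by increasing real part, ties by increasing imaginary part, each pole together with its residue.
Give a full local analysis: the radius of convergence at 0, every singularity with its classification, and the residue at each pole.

Radius of convergence at 0: -3/8 + (1/8)*sqrt(33).
At 3/8 - (1/8)*sqrt(33): a pole of order 3; residue (128/6655)*sqrt(33).
At 3/5: an algebraic (square-root) branch point.
At 3/8 + (1/8)*sqrt(33): a pole of order 3; residue -(128/6655)*sqrt(33).

Denominator factor (w**2 - 3*w/4 - 3/8)^3: discriminant 33/16, real irrational roots 3/8 + (1/8)*sqrt(33) and 3/8 - (1/8)*sqrt(33); poles of order 3, moduli 3/8 + (1/8)*sqrt(33) and -3/8 + (1/8)*sqrt(33).
Branch term (15/2)*sqrt(1 - w/(3/5)): its argument vanishes at w = 3/5, a square-root branch point, modulus 3/5.
The radius of convergence is the smallest modulus among the singular points: -3/8 + (1/8)*sqrt(33).
The branch term is analytic at 3/8 - (1/8)*sqrt(33) and contributes nothing to the residue; only the rational part matters.
The factor w**2 - 3*w/4 - 3/8 splits as (w - a)(w - a') with a = 3/8 - (1/8)*sqrt(33), a' = 3/8 + (1/8)*sqrt(33). At the order-3 pole a set g(w) = (w - a)^3*(rational part) = [40*w**2/3 + 5*w/2 - 19/30] / (w - a')^3.
Order-3 pole: residue = g''(a)/2; g''(3/8 - (1/8)*sqrt(33)) = (256/6655)*sqrt(33), so the residue is (128/6655)*sqrt(33).
The branch term is analytic at 3/8 + (1/8)*sqrt(33) and contributes nothing to the residue; only the rational part matters.
The factor w**2 - 3*w/4 - 3/8 splits as (w - a)(w - a') with a = 3/8 + (1/8)*sqrt(33), a' = 3/8 - (1/8)*sqrt(33). At the order-3 pole a set g(w) = (w - a)^3*(rational part) = [40*w**2/3 + 5*w/2 - 19/30] / (w - a')^3.
Order-3 pole: residue = g''(a)/2; g''(3/8 + (1/8)*sqrt(33)) = -(256/6655)*sqrt(33), so the residue is -(128/6655)*sqrt(33).
List the singular points by increasing real part (a conjugate pair: the negative imaginary part first).


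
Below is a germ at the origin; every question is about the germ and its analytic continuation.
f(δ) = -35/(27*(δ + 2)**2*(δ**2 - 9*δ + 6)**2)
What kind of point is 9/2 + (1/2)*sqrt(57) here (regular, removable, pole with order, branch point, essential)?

The denominator factor δ**2 - 9*δ + 6 vanishes at 9/2 + (1/2)*sqrt(57) and appears to the power 2; the numerator there equals -35/27, nonzero, and no other factor vanishes.
Hence a pole whose order is the multiplicity, 2.

The point is a pole of order 2.


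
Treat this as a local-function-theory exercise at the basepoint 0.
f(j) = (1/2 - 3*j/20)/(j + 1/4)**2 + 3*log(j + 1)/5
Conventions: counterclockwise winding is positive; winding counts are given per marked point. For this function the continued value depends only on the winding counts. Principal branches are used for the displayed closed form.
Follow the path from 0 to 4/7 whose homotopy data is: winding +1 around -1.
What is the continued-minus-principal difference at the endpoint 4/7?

Continued minus principal equals (6/5)*pi*i.

The rational part is single-valued and drops out of the difference; each branch term changes only by its own monodromy.
(3/5)*log(1 - j/(-1)): each positive loop around -1 adds 2*pi*i to the log, so winding +1 contributes (3/5)*(1)*2*pi*i = (6/5)*pi*i.
Summing the contributions at j = 4/7 gives (6/5)*pi*i.


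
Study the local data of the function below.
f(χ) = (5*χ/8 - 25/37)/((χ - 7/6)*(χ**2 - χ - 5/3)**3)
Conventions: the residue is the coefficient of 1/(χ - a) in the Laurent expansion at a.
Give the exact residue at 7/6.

The residue is -92340/5508449.

At the order-1 pole 7/6 set g(χ) = (χ - (7/6))*f(χ) = (5*χ/8 - 25/37)/(χ**2 - χ - 5/3)**3.
Simple pole: residue = g(a) at a = 7/6, which is -92340/5508449.


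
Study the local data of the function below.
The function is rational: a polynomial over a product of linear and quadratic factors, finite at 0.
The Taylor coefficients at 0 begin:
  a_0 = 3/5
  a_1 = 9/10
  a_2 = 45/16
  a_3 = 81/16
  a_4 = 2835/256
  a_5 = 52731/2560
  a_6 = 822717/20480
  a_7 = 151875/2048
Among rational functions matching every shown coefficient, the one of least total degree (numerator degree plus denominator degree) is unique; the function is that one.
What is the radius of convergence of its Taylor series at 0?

The radius of convergence is -1/4 + (1/12)*sqrt(105).

No rational of total degree below 4 reproduces all 8 coefficients; solving the [0/4] Pade equations on them gives f(α) = 4/(15*(α**2 + α/2 - 2/3)**2), whose expansion matches every shown term.
Denominator factor (α**2 + α/2 - 2/3)^2: discriminant 35/12, real irrational roots -1/4 + (1/12)*sqrt(105) and -1/4 - (1/12)*sqrt(105); poles of order 2, moduli -1/4 + (1/12)*sqrt(105) and 1/4 + (1/12)*sqrt(105).
The radius of convergence is the smallest modulus among the singular points: -1/4 + (1/12)*sqrt(105).


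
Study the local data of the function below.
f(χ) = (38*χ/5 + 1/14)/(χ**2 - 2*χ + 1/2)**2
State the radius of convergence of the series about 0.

The radius of convergence is 1 - (1/2)*sqrt(2).

Denominator factor (χ**2 - 2*χ + 1/2)^2: discriminant 2, real irrational roots 1 + (1/2)*sqrt(2) and 1 - (1/2)*sqrt(2); poles of order 2, moduli 1 + (1/2)*sqrt(2) and 1 - (1/2)*sqrt(2).
The radius of convergence is the smallest modulus among the singular points: 1 - (1/2)*sqrt(2).


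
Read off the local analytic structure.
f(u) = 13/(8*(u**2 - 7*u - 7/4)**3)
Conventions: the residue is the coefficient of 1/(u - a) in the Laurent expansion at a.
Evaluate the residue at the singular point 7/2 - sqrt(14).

The factor u**2 - 7*u - 7/4 splits as (u - a)(u - a') with a = 7/2 - sqrt(14), a' = 7/2 + sqrt(14). At the order-3 pole a set g(u) = (u - a)^3*f(u) = [13/8] / (u - a')^3.
Order-3 pole: residue = g''(a)/2; g''(7/2 - sqrt(14)) = -(39/175616)*sqrt(14), so the residue is -(39/351232)*sqrt(14).

The residue is -(39/351232)*sqrt(14).


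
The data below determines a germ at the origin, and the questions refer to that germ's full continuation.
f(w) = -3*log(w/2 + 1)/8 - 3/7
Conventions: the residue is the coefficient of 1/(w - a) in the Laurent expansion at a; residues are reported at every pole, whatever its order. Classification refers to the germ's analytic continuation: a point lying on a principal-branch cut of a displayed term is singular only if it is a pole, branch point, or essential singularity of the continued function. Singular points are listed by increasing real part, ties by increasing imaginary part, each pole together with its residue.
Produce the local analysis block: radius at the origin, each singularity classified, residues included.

Radius of convergence at 0: 2.
At -2: a logarithmic branch point.

Branch term (-3/8)*log(1 - w/(-2)): its argument vanishes at w = -2, a logarithmic branch point, modulus 2.
The radius of convergence is the smallest modulus among the singular points: 2.


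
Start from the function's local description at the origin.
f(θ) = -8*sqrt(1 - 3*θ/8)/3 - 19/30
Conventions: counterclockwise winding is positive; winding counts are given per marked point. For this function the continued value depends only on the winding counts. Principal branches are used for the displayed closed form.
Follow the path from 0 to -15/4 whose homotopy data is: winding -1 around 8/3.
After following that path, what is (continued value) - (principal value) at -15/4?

The rational part is single-valued and drops out of the difference; each branch term changes only by its own monodromy.
(-8/3)*sqrt(1 - θ/(8/3)): winding -1 is odd, the square root flips sign, contributing -2*(-8/3)*sqrt(1 - (-15/4)/(8/3)) = -2*(-8/3)*sqrt(77/32) = (2/3)*sqrt(154).
Summing the contributions at θ = -15/4 gives (2/3)*sqrt(154).

Continued minus principal equals (2/3)*sqrt(154).


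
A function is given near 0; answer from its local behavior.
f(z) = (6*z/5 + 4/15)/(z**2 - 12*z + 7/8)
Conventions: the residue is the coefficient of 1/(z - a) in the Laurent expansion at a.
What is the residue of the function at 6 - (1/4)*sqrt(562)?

The residue is 3/5 - (112/4215)*sqrt(562).

The factor z**2 - 12*z + 7/8 splits as (z - a)(z - a') with a = 6 - (1/4)*sqrt(562), a' = 6 + (1/4)*sqrt(562). At the order-1 pole a set g(z) = (z - a)*f(z) = [6*z/5 + 4/15] / (z - a').
Simple pole: residue = g(a) at a = 6 - (1/4)*sqrt(562), which is 3/5 - (112/4215)*sqrt(562).


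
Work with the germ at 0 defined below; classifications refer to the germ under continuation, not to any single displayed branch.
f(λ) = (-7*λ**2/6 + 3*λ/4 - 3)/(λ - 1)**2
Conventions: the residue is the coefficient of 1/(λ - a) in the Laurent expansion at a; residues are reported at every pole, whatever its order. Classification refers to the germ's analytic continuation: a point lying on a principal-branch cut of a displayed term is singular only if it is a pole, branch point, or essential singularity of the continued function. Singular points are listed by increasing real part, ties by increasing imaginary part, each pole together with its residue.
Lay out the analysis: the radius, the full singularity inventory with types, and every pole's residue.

Radius of convergence at 0: 1.
At 1: a pole of order 2; residue -19/12.

Denominator factor (λ - 1)^2: pole of order 2 at 1, modulus 1.
The radius of convergence is the smallest modulus among the singular points: 1.
At the order-2 pole 1 set g(λ) = (λ - (1))^2*f(λ) = -7*λ**2/6 + 3*λ/4 - 3.
Order-2 pole: residue = g'(a); g'(1) = -19/12, so the residue is -19/12.


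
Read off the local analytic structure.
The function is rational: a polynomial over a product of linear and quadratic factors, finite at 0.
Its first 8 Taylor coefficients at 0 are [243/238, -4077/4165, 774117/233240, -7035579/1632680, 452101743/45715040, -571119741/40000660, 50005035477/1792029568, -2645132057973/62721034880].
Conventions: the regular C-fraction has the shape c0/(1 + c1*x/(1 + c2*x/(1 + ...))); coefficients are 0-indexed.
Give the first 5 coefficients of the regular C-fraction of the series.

Taylor coefficients (read off): a_0 = 243/238, a_1 = -4077/4165, a_2 = 774117/233240, a_3 = -7035579/1632680, a_4 = 452101743/45715040.
c0 = a_0 = 243/238. Peel one level at a time: if S = 1 + c*x/S' with S'(0) = 1, then c is the x-coefficient of S and S' = c*x/(S - 1).
S_1 = c0/f = 1 + (302/315)*x + (-132197/56700)*x^2 + ...; c1 = 302/315.
S_2 = c1*x/(S_1 - 1) = 1 + (132197/54360)*x + (10352025/1459264)*x^2 + ...; c2 = 132197/54360.
S_3 = c2*x/(S_2 - 1) = 1 + (-465841125/159693976)*x + (10521026415/17476046809)*x^2 + ...; c3 = -465841125/159693976.
S_4 = c3*x/(S_3 - 1) = 1 + (31381234344/152056294325)*x + ...; c4 = 31381234344/152056294325.

The regular C-fraction coefficients are [243/238, 302/315, 132197/54360, -465841125/159693976, 31381234344/152056294325].


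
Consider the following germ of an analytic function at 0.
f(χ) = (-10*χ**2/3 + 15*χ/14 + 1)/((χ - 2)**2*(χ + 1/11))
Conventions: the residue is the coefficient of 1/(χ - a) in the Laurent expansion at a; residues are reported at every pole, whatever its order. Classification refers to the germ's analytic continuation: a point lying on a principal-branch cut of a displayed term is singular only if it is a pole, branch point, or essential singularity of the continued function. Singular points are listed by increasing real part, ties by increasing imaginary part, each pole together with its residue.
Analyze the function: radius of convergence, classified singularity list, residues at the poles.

Radius of convergence at 0: 1/11.
At -1/11: a pole of order 1; residue 4447/22218.
At 2: a pole of order 2; residue -26169/7406.

Denominator factor (χ + 1/11): pole of order 1 at -1/11, modulus 1/11.
Denominator factor (χ - 2)^2: pole of order 2 at 2, modulus 2.
The radius of convergence is the smallest modulus among the singular points: 1/11.
At the order-1 pole -1/11 set g(χ) = (χ - (-1/11))*f(χ) = (-10*χ**2/3 + 15*χ/14 + 1)/(χ - 2)**2.
Simple pole: residue = g(a) at a = -1/11, which is 4447/22218.
At the order-2 pole 2 set g(χ) = (χ - (2))^2*f(χ) = (-10*χ**2/3 + 15*χ/14 + 1)/(χ + 1/11).
Order-2 pole: residue = g'(a); g'(2) = -26169/7406, so the residue is -26169/7406.
List the singular points by increasing real part (a conjugate pair: the negative imaginary part first).


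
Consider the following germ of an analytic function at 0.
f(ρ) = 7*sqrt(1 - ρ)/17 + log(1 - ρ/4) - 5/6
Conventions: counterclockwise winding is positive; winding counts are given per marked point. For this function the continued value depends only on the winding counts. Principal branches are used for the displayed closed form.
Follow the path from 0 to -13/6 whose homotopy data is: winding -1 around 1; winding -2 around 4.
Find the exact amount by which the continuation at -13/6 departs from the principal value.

Continued minus principal equals (-(7/51)*sqrt(114)) - ((4)*pi)*i.

The rational part is single-valued and drops out of the difference; each branch term changes only by its own monodromy.
(1)*log(1 - ρ/(4)): each positive loop around 4 adds 2*pi*i to the log, so winding -2 contributes (1)*(-2)*2*pi*i = -(4)*pi*i.
(7/17)*sqrt(1 - ρ/(1)): winding -1 is odd, the square root flips sign, contributing -2*(7/17)*sqrt(1 - (-13/6)/(1)) = -2*(7/17)*sqrt(19/6) = -(7/51)*sqrt(114).
Summing the contributions at ρ = -13/6 gives (-(7/51)*sqrt(114)) - ((4)*pi)*i.


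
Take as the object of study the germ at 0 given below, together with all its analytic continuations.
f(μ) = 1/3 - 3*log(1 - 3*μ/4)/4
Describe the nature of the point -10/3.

The point is a regular point.

There is no denominator, hence no pole anywhere.
Branch term log(1 - μ/(4/3)): argument at -10/3 is 7/2, nonzero, so -10/3 is not its branch point (a point on a principal cut is still regular for the continued germ).
So the germ continues analytically to -10/3.


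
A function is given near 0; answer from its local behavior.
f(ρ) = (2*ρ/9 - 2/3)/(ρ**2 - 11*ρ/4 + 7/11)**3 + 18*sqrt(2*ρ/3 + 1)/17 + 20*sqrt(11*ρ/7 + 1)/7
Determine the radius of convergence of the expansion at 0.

The radius of convergence is 11/8 - (1/88)*sqrt(9713).

Denominator factor (ρ**2 - 11*ρ/4 + 7/11)^3: discriminant 883/176, real irrational roots 11/8 + (1/88)*sqrt(9713) and 11/8 - (1/88)*sqrt(9713); poles of order 3, moduli 11/8 + (1/88)*sqrt(9713) and 11/8 - (1/88)*sqrt(9713).
Branch term (18/17)*sqrt(1 - ρ/(-3/2)): its argument vanishes at ρ = -3/2, a square-root branch point, modulus 3/2.
Branch term (20/7)*sqrt(1 - ρ/(-7/11)): its argument vanishes at ρ = -7/11, a square-root branch point, modulus 7/11.
The radius of convergence is the smallest modulus among the singular points: 11/8 - (1/88)*sqrt(9713).


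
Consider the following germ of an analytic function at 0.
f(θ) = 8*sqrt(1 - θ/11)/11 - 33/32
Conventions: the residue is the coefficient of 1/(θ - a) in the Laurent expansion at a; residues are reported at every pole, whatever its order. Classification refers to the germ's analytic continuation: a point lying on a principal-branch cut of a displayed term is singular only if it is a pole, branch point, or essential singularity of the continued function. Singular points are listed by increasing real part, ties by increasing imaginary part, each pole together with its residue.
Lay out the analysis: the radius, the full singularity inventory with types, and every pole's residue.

Branch term (8/11)*sqrt(1 - θ/(11)): its argument vanishes at θ = 11, a square-root branch point, modulus 11.
The radius of convergence is the smallest modulus among the singular points: 11.

Radius of convergence at 0: 11.
At 11: an algebraic (square-root) branch point.


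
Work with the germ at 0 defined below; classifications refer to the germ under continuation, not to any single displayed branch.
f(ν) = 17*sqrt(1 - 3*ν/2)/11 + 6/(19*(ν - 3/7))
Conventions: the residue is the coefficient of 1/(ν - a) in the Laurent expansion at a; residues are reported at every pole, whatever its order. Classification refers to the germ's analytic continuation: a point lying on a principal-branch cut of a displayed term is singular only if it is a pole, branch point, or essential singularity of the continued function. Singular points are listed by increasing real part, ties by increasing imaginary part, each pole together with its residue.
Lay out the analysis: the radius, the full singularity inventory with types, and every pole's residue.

Denominator factor (ν - 3/7): pole of order 1 at 3/7, modulus 3/7.
Branch term (17/11)*sqrt(1 - ν/(2/3)): its argument vanishes at ν = 2/3, a square-root branch point, modulus 2/3.
The radius of convergence is the smallest modulus among the singular points: 3/7.
The branch term is analytic at 3/7 and contributes nothing to the residue; only the rational part matters.
At the order-1 pole 3/7 set g(ν) = (ν - (3/7))*(rational part) = 6/19.
Simple pole: residue = g(a) at a = 3/7, which is 6/19.
List the singular points by increasing real part (a conjugate pair: the negative imaginary part first).

Radius of convergence at 0: 3/7.
At 3/7: a pole of order 1; residue 6/19.
At 2/3: an algebraic (square-root) branch point.


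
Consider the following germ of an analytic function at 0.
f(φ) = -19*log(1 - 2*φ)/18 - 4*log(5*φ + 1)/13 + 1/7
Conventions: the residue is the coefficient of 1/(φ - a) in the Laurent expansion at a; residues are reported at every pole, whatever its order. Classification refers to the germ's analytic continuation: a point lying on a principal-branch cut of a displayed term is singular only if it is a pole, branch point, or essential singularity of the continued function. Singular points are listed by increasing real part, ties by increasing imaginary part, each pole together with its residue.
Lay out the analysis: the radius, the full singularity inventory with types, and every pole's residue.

Branch term (-4/13)*log(1 - φ/(-1/5)): its argument vanishes at φ = -1/5, a logarithmic branch point, modulus 1/5.
Branch term (-19/18)*log(1 - φ/(1/2)): its argument vanishes at φ = 1/2, a logarithmic branch point, modulus 1/2.
The radius of convergence is the smallest modulus among the singular points: 1/5.
List the singular points by increasing real part (a conjugate pair: the negative imaginary part first).

Radius of convergence at 0: 1/5.
At -1/5: a logarithmic branch point.
At 1/2: a logarithmic branch point.
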